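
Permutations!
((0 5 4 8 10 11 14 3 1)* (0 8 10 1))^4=(0 11 5 14 4 3 10)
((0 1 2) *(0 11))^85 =((0 1 2 11))^85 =(0 1 2 11)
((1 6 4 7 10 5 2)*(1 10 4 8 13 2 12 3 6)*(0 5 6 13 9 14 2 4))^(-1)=((0 5 12 3 13 4 7)(2 10 6 8 9 14))^(-1)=(0 7 4 13 3 12 5)(2 14 9 8 6 10)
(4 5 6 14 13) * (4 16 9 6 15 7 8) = (4 5 15 7 8)(6 14 13 16 9) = [0, 1, 2, 3, 5, 15, 14, 8, 4, 6, 10, 11, 12, 16, 13, 7, 9]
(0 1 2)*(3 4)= [1, 2, 0, 4, 3]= (0 1 2)(3 4)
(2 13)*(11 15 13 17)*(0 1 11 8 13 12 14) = (0 1 11 15 12 14)(2 17 8 13) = [1, 11, 17, 3, 4, 5, 6, 7, 13, 9, 10, 15, 14, 2, 0, 12, 16, 8]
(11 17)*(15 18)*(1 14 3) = (1 14 3)(11 17)(15 18) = [0, 14, 2, 1, 4, 5, 6, 7, 8, 9, 10, 17, 12, 13, 3, 18, 16, 11, 15]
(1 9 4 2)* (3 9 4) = [0, 4, 1, 9, 2, 5, 6, 7, 8, 3] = (1 4 2)(3 9)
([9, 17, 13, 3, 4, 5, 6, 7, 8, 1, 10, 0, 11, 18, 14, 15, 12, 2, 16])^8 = (0 12 18 2 1)(9 11 16 13 17)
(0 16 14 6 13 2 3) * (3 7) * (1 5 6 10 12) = (0 16 14 10 12 1 5 6 13 2 7 3) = [16, 5, 7, 0, 4, 6, 13, 3, 8, 9, 12, 11, 1, 2, 10, 15, 14]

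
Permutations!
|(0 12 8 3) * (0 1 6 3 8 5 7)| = |(0 12 5 7)(1 6 3)| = 12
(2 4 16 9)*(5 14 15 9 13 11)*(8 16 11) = [0, 1, 4, 3, 11, 14, 6, 7, 16, 2, 10, 5, 12, 8, 15, 9, 13] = (2 4 11 5 14 15 9)(8 16 13)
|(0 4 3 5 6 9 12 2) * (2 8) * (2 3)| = 6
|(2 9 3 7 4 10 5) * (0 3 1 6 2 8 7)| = 20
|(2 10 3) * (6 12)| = |(2 10 3)(6 12)| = 6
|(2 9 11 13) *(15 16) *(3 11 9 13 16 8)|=10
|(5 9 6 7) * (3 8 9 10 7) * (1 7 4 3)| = |(1 7 5 10 4 3 8 9 6)| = 9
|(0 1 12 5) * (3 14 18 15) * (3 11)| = 20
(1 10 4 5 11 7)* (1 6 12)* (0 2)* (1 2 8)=(0 8 1 10 4 5 11 7 6 12 2)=[8, 10, 0, 3, 5, 11, 12, 6, 1, 9, 4, 7, 2]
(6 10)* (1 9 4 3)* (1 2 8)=(1 9 4 3 2 8)(6 10)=[0, 9, 8, 2, 3, 5, 10, 7, 1, 4, 6]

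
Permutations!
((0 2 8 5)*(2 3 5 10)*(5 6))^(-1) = (0 5 6 3)(2 10 8)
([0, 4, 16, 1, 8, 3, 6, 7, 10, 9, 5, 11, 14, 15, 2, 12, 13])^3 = (1 10)(2 15)(3 8)(4 5)(12 16)(13 14)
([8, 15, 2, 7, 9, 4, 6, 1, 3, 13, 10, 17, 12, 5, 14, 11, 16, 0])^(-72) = [0, 1, 2, 3, 4, 5, 6, 7, 8, 9, 10, 11, 12, 13, 14, 15, 16, 17]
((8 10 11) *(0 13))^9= (0 13)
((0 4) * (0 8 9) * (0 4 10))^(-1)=(0 10)(4 9 8)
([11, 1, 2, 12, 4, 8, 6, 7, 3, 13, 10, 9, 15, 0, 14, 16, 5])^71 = (0 13 9 11)(3 8 5 16 15 12)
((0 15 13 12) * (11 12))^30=(15)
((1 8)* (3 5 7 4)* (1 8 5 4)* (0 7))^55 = (8)(0 5 1 7)(3 4)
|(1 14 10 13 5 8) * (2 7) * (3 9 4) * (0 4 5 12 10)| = |(0 4 3 9 5 8 1 14)(2 7)(10 13 12)| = 24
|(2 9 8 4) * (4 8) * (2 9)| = |(4 9)| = 2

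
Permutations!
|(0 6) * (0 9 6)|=2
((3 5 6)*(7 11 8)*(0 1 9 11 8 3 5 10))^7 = (0 1 9 11 3 10)(5 6)(7 8) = ((0 1 9 11 3 10)(5 6)(7 8))^7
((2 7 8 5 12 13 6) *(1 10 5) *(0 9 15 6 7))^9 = (0 2 6 15 9)(1 5 13 8 10 12 7)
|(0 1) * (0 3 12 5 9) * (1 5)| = 3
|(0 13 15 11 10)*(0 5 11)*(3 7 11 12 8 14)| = |(0 13 15)(3 7 11 10 5 12 8 14)| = 24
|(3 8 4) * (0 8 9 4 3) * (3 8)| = 4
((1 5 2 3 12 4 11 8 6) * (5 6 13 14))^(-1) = (1 6)(2 5 14 13 8 11 4 12 3) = ((1 6)(2 3 12 4 11 8 13 14 5))^(-1)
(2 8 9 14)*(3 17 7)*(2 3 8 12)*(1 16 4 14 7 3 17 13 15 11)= [0, 16, 12, 13, 14, 5, 6, 8, 9, 7, 10, 1, 2, 15, 17, 11, 4, 3]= (1 16 4 14 17 3 13 15 11)(2 12)(7 8 9)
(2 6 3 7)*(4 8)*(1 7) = [0, 7, 6, 1, 8, 5, 3, 2, 4] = (1 7 2 6 3)(4 8)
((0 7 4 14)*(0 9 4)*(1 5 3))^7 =(0 7)(1 5 3)(4 14 9)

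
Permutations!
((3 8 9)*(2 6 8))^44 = (2 3 9 8 6)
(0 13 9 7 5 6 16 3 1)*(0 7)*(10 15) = (0 13 9)(1 7 5 6 16 3)(10 15) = [13, 7, 2, 1, 4, 6, 16, 5, 8, 0, 15, 11, 12, 9, 14, 10, 3]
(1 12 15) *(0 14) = (0 14)(1 12 15) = [14, 12, 2, 3, 4, 5, 6, 7, 8, 9, 10, 11, 15, 13, 0, 1]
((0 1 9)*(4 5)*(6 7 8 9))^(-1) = ((0 1 6 7 8 9)(4 5))^(-1) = (0 9 8 7 6 1)(4 5)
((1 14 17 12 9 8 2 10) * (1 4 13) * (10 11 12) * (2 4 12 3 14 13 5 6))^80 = (2 8 17)(3 5 12)(4 10 11)(6 9 14)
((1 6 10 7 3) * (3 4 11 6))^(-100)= (11)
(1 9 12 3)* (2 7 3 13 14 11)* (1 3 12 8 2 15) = (1 9 8 2 7 12 13 14 11 15) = [0, 9, 7, 3, 4, 5, 6, 12, 2, 8, 10, 15, 13, 14, 11, 1]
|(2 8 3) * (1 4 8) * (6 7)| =10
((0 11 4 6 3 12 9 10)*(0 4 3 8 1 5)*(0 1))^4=((0 11 3 12 9 10 4 6 8)(1 5))^4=(0 9 8 12 6 3 4 11 10)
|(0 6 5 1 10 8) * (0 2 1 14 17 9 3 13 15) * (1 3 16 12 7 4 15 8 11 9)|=|(0 6 5 14 17 1 10 11 9 16 12 7 4 15)(2 3 13 8)|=28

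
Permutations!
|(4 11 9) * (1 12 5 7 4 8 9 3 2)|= |(1 12 5 7 4 11 3 2)(8 9)|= 8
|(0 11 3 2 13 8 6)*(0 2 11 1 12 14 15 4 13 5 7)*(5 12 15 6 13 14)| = 10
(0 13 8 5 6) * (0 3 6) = (0 13 8 5)(3 6) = [13, 1, 2, 6, 4, 0, 3, 7, 5, 9, 10, 11, 12, 8]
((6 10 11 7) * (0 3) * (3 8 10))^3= (0 11 3 10 6 8 7)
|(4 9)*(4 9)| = 1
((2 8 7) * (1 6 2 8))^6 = (8)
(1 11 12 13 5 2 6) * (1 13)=[0, 11, 6, 3, 4, 2, 13, 7, 8, 9, 10, 12, 1, 5]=(1 11 12)(2 6 13 5)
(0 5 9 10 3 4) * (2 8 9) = [5, 1, 8, 4, 0, 2, 6, 7, 9, 10, 3] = (0 5 2 8 9 10 3 4)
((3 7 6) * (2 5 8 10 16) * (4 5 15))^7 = (16)(3 7 6)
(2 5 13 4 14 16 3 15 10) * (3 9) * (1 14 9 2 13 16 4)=(1 14 4 9 3 15 10 13)(2 5 16)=[0, 14, 5, 15, 9, 16, 6, 7, 8, 3, 13, 11, 12, 1, 4, 10, 2]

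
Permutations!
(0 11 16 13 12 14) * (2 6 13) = [11, 1, 6, 3, 4, 5, 13, 7, 8, 9, 10, 16, 14, 12, 0, 15, 2] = (0 11 16 2 6 13 12 14)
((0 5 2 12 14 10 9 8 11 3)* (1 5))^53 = (0 11 9 14 2 1 3 8 10 12 5)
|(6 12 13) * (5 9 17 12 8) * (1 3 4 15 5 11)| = 12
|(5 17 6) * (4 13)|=|(4 13)(5 17 6)|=6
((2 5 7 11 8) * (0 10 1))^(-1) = ((0 10 1)(2 5 7 11 8))^(-1) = (0 1 10)(2 8 11 7 5)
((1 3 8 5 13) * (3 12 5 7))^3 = (1 13 5 12)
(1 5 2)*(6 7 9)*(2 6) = (1 5 6 7 9 2) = [0, 5, 1, 3, 4, 6, 7, 9, 8, 2]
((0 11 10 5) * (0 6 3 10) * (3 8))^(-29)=((0 11)(3 10 5 6 8))^(-29)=(0 11)(3 10 5 6 8)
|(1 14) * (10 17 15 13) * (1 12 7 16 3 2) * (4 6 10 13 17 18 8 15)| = 7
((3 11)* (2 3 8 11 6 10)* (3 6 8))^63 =((2 6 10)(3 8 11))^63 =(11)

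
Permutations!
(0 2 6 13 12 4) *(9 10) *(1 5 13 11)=(0 2 6 11 1 5 13 12 4)(9 10)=[2, 5, 6, 3, 0, 13, 11, 7, 8, 10, 9, 1, 4, 12]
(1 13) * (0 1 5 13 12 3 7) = (0 1 12 3 7)(5 13) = [1, 12, 2, 7, 4, 13, 6, 0, 8, 9, 10, 11, 3, 5]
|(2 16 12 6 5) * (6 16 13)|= 4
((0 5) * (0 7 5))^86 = (7)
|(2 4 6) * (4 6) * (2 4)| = |(2 6 4)| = 3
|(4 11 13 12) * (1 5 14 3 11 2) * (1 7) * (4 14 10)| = 30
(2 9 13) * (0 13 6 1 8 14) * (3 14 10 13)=(0 3 14)(1 8 10 13 2 9 6)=[3, 8, 9, 14, 4, 5, 1, 7, 10, 6, 13, 11, 12, 2, 0]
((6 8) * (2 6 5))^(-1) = (2 5 8 6)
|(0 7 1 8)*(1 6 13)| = 6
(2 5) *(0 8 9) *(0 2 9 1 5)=(0 8 1 5 9 2)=[8, 5, 0, 3, 4, 9, 6, 7, 1, 2]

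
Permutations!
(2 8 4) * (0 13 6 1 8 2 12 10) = (0 13 6 1 8 4 12 10) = [13, 8, 2, 3, 12, 5, 1, 7, 4, 9, 0, 11, 10, 6]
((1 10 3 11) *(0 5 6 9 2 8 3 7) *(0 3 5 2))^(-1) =(0 9 6 5 8 2)(1 11 3 7 10)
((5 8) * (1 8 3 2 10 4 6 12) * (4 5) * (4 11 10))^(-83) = (1 4 5 8 6 3 11 12 2 10) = ((1 8 11 10 5 3 2 4 6 12))^(-83)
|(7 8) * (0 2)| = |(0 2)(7 8)| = 2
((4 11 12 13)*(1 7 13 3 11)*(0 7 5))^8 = (0 13 1)(3 12 11)(4 5 7)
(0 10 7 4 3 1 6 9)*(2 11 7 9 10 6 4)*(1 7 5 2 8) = [6, 4, 11, 7, 3, 2, 10, 8, 1, 0, 9, 5] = (0 6 10 9)(1 4 3 7 8)(2 11 5)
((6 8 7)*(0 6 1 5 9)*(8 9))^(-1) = ((0 6 9)(1 5 8 7))^(-1) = (0 9 6)(1 7 8 5)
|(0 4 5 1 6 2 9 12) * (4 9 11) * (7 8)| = |(0 9 12)(1 6 2 11 4 5)(7 8)| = 6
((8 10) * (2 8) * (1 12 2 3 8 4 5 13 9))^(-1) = ((1 12 2 4 5 13 9)(3 8 10))^(-1) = (1 9 13 5 4 2 12)(3 10 8)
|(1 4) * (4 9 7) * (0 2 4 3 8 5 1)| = |(0 2 4)(1 9 7 3 8 5)| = 6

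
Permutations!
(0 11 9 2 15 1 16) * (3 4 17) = (0 11 9 2 15 1 16)(3 4 17) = [11, 16, 15, 4, 17, 5, 6, 7, 8, 2, 10, 9, 12, 13, 14, 1, 0, 3]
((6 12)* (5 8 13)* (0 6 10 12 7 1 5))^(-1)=((0 6 7 1 5 8 13)(10 12))^(-1)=(0 13 8 5 1 7 6)(10 12)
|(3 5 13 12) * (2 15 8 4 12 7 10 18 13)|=|(2 15 8 4 12 3 5)(7 10 18 13)|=28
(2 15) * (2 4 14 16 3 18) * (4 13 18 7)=(2 15 13 18)(3 7 4 14 16)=[0, 1, 15, 7, 14, 5, 6, 4, 8, 9, 10, 11, 12, 18, 16, 13, 3, 17, 2]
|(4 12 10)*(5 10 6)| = |(4 12 6 5 10)| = 5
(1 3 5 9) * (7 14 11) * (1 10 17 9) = (1 3 5)(7 14 11)(9 10 17) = [0, 3, 2, 5, 4, 1, 6, 14, 8, 10, 17, 7, 12, 13, 11, 15, 16, 9]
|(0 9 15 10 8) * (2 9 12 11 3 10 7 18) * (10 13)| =|(0 12 11 3 13 10 8)(2 9 15 7 18)| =35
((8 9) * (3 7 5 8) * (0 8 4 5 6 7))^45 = (0 8 9 3)(4 5)(6 7)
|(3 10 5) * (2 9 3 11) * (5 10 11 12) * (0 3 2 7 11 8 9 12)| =|(0 3 8 9 2 12 5)(7 11)| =14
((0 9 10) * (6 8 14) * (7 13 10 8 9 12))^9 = (0 10 13 7 12)(6 9 8 14)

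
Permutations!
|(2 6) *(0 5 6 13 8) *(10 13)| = 7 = |(0 5 6 2 10 13 8)|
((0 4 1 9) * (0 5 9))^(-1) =((0 4 1)(5 9))^(-1) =(0 1 4)(5 9)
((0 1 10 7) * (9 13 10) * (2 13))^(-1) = (0 7 10 13 2 9 1)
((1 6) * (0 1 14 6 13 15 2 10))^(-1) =((0 1 13 15 2 10)(6 14))^(-1) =(0 10 2 15 13 1)(6 14)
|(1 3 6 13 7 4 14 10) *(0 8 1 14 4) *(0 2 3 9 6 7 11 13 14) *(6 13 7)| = 12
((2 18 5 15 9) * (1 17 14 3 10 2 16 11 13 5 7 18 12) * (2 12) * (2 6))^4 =(18)(1 10 14)(3 17 12)(5 11 9)(13 16 15)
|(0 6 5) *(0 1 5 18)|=|(0 6 18)(1 5)|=6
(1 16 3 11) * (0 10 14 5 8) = (0 10 14 5 8)(1 16 3 11) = [10, 16, 2, 11, 4, 8, 6, 7, 0, 9, 14, 1, 12, 13, 5, 15, 3]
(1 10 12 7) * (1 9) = (1 10 12 7 9) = [0, 10, 2, 3, 4, 5, 6, 9, 8, 1, 12, 11, 7]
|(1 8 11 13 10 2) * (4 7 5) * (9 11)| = 21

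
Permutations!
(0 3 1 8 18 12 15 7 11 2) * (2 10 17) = (0 3 1 8 18 12 15 7 11 10 17 2) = [3, 8, 0, 1, 4, 5, 6, 11, 18, 9, 17, 10, 15, 13, 14, 7, 16, 2, 12]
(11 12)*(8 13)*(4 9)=(4 9)(8 13)(11 12)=[0, 1, 2, 3, 9, 5, 6, 7, 13, 4, 10, 12, 11, 8]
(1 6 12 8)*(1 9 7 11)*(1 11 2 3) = [0, 6, 3, 1, 4, 5, 12, 2, 9, 7, 10, 11, 8] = (1 6 12 8 9 7 2 3)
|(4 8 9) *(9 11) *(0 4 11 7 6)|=10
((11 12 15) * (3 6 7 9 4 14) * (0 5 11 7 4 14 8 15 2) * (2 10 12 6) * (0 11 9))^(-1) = (0 7 15 8 4 6 11 2 3 14 9 5)(10 12)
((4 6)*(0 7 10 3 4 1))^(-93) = (0 6 3 7 1 4 10)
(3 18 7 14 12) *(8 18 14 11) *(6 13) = [0, 1, 2, 14, 4, 5, 13, 11, 18, 9, 10, 8, 3, 6, 12, 15, 16, 17, 7] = (3 14 12)(6 13)(7 11 8 18)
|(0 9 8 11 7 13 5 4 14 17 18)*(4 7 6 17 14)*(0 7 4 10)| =12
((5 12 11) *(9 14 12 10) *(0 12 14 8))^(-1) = (14)(0 8 9 10 5 11 12)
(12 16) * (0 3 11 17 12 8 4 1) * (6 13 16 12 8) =(0 3 11 17 8 4 1)(6 13 16) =[3, 0, 2, 11, 1, 5, 13, 7, 4, 9, 10, 17, 12, 16, 14, 15, 6, 8]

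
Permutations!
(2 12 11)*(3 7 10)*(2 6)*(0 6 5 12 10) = (0 6 2 10 3 7)(5 12 11) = [6, 1, 10, 7, 4, 12, 2, 0, 8, 9, 3, 5, 11]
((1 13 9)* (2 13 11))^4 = (1 9 13 2 11)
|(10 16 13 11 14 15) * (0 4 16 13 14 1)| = 9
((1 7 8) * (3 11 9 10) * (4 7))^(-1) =(1 8 7 4)(3 10 9 11)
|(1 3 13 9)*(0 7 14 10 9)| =8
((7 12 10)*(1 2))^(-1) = (1 2)(7 10 12) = ((1 2)(7 12 10))^(-1)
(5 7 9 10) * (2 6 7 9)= (2 6 7)(5 9 10)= [0, 1, 6, 3, 4, 9, 7, 2, 8, 10, 5]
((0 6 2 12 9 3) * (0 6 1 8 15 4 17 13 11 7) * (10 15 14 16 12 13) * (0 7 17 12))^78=(0 14 1 16 8)(2 13 11 17 10 15 4 12 9 3 6)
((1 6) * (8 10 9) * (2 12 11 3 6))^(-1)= (1 6 3 11 12 2)(8 9 10)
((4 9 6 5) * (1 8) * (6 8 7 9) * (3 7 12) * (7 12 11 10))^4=((1 11 10 7 9 8)(3 12)(4 6 5))^4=(12)(1 9 10)(4 6 5)(7 11 8)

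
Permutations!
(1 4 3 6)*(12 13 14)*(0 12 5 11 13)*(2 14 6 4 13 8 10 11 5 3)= (0 12)(1 13 6)(2 14 3 4)(8 10 11)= [12, 13, 14, 4, 2, 5, 1, 7, 10, 9, 11, 8, 0, 6, 3]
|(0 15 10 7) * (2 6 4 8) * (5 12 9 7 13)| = 8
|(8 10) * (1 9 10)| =4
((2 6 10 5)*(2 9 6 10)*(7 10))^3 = ((2 7 10 5 9 6))^3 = (2 5)(6 10)(7 9)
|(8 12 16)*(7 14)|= 6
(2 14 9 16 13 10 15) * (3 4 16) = [0, 1, 14, 4, 16, 5, 6, 7, 8, 3, 15, 11, 12, 10, 9, 2, 13] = (2 14 9 3 4 16 13 10 15)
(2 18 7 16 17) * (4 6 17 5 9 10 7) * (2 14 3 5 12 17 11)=(2 18 4 6 11)(3 5 9 10 7 16 12 17 14)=[0, 1, 18, 5, 6, 9, 11, 16, 8, 10, 7, 2, 17, 13, 3, 15, 12, 14, 4]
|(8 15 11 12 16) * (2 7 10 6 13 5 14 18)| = 40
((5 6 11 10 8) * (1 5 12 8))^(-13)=(1 6 10 5 11)(8 12)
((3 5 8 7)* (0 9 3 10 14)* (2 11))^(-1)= (0 14 10 7 8 5 3 9)(2 11)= ((0 9 3 5 8 7 10 14)(2 11))^(-1)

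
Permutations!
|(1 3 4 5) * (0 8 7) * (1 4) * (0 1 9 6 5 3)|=|(0 8 7 1)(3 9 6 5 4)|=20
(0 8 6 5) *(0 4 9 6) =[8, 1, 2, 3, 9, 4, 5, 7, 0, 6] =(0 8)(4 9 6 5)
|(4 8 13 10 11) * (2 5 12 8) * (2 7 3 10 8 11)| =|(2 5 12 11 4 7 3 10)(8 13)| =8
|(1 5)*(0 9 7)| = 6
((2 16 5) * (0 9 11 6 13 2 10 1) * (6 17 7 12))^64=((0 9 11 17 7 12 6 13 2 16 5 10 1))^64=(0 1 10 5 16 2 13 6 12 7 17 11 9)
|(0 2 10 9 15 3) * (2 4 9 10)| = |(0 4 9 15 3)| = 5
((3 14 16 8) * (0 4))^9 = ((0 4)(3 14 16 8))^9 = (0 4)(3 14 16 8)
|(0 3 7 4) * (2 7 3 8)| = 5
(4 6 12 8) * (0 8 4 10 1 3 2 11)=[8, 3, 11, 2, 6, 5, 12, 7, 10, 9, 1, 0, 4]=(0 8 10 1 3 2 11)(4 6 12)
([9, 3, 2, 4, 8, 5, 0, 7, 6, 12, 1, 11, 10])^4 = [1, 6, 2, 0, 9, 5, 10, 7, 12, 3, 8, 11, 4]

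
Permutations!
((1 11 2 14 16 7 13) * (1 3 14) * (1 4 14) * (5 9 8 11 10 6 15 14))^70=(1 13 16 15 10 3 7 14 6)(2 8 5)(4 11 9)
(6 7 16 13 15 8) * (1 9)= (1 9)(6 7 16 13 15 8)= [0, 9, 2, 3, 4, 5, 7, 16, 6, 1, 10, 11, 12, 15, 14, 8, 13]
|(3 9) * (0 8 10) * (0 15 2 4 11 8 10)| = |(0 10 15 2 4 11 8)(3 9)| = 14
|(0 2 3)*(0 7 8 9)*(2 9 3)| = |(0 9)(3 7 8)| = 6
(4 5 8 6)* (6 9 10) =[0, 1, 2, 3, 5, 8, 4, 7, 9, 10, 6] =(4 5 8 9 10 6)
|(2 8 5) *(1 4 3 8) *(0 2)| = |(0 2 1 4 3 8 5)| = 7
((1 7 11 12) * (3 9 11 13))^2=((1 7 13 3 9 11 12))^2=(1 13 9 12 7 3 11)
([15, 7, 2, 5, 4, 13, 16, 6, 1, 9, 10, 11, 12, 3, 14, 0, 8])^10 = [0, 1, 2, 5, 4, 13, 6, 7, 8, 9, 10, 11, 12, 3, 14, 15, 16]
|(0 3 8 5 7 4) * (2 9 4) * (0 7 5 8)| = |(0 3)(2 9 4 7)| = 4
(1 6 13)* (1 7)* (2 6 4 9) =[0, 4, 6, 3, 9, 5, 13, 1, 8, 2, 10, 11, 12, 7] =(1 4 9 2 6 13 7)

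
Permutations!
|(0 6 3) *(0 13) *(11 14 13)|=|(0 6 3 11 14 13)|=6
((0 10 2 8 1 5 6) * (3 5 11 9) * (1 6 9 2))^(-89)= (0 1 2 6 10 11 8)(3 5 9)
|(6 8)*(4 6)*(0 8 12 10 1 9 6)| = 15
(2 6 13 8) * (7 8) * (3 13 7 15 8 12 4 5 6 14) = (2 14 3 13 15 8)(4 5 6 7 12) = [0, 1, 14, 13, 5, 6, 7, 12, 2, 9, 10, 11, 4, 15, 3, 8]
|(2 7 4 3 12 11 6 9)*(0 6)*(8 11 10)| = 11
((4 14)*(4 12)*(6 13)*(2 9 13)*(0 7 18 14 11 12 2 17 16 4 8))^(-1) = (0 8 12 11 4 16 17 6 13 9 2 14 18 7)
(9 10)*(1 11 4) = (1 11 4)(9 10) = [0, 11, 2, 3, 1, 5, 6, 7, 8, 10, 9, 4]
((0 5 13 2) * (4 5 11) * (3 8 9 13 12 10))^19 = (0 9 10 4 2 8 12 11 13 3 5) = ((0 11 4 5 12 10 3 8 9 13 2))^19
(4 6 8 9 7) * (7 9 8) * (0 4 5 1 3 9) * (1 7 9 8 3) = (0 4 6 9)(3 8)(5 7) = [4, 1, 2, 8, 6, 7, 9, 5, 3, 0]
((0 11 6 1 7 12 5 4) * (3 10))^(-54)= (0 6 7 5)(1 12 4 11)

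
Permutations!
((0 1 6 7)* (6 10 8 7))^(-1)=(0 7 8 10 1)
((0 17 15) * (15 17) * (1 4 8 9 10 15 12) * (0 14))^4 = ((17)(0 12 1 4 8 9 10 15 14))^4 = (17)(0 8 14 4 15 1 10 12 9)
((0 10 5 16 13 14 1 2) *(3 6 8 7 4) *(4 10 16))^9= ((0 16 13 14 1 2)(3 6 8 7 10 5 4))^9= (0 14)(1 16)(2 13)(3 8 10 4 6 7 5)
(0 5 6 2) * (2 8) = (0 5 6 8 2) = [5, 1, 0, 3, 4, 6, 8, 7, 2]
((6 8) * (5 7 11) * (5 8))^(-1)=(5 6 8 11 7)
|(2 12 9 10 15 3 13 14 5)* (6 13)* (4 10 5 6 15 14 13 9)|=8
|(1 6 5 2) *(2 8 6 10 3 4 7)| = |(1 10 3 4 7 2)(5 8 6)| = 6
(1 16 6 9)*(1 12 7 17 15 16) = (6 9 12 7 17 15 16) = [0, 1, 2, 3, 4, 5, 9, 17, 8, 12, 10, 11, 7, 13, 14, 16, 6, 15]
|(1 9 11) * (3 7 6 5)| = |(1 9 11)(3 7 6 5)| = 12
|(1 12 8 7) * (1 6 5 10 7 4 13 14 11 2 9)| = |(1 12 8 4 13 14 11 2 9)(5 10 7 6)| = 36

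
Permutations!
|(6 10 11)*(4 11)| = |(4 11 6 10)| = 4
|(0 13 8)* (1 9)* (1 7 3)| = 12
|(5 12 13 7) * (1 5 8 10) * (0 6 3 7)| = 10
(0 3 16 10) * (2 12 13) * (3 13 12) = (0 13 2 3 16 10) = [13, 1, 3, 16, 4, 5, 6, 7, 8, 9, 0, 11, 12, 2, 14, 15, 10]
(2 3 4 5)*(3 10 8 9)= (2 10 8 9 3 4 5)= [0, 1, 10, 4, 5, 2, 6, 7, 9, 3, 8]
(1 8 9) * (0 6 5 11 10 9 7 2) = [6, 8, 0, 3, 4, 11, 5, 2, 7, 1, 9, 10] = (0 6 5 11 10 9 1 8 7 2)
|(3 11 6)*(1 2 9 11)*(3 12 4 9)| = 15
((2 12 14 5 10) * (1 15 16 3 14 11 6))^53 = ((1 15 16 3 14 5 10 2 12 11 6))^53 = (1 11 2 5 3 15 6 12 10 14 16)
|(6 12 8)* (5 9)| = |(5 9)(6 12 8)| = 6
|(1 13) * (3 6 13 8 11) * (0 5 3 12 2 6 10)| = 28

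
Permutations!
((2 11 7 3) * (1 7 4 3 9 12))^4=(12)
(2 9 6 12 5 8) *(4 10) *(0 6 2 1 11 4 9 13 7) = (0 6 12 5 8 1 11 4 10 9 2 13 7) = [6, 11, 13, 3, 10, 8, 12, 0, 1, 2, 9, 4, 5, 7]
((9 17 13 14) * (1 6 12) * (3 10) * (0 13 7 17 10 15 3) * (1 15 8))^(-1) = (0 10 9 14 13)(1 8 3 15 12 6)(7 17)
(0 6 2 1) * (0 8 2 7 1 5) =[6, 8, 5, 3, 4, 0, 7, 1, 2] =(0 6 7 1 8 2 5)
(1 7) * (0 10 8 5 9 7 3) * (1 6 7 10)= (0 1 3)(5 9 10 8)(6 7)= [1, 3, 2, 0, 4, 9, 7, 6, 5, 10, 8]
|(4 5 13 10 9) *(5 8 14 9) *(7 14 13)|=|(4 8 13 10 5 7 14 9)|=8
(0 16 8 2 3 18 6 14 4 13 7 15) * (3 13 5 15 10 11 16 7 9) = (0 7 10 11 16 8 2 13 9 3 18 6 14 4 5 15) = [7, 1, 13, 18, 5, 15, 14, 10, 2, 3, 11, 16, 12, 9, 4, 0, 8, 17, 6]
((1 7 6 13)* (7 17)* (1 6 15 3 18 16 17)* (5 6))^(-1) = (3 15 7 17 16 18)(5 13 6)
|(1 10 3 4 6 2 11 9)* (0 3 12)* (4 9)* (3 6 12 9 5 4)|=24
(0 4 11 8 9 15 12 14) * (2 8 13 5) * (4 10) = [10, 1, 8, 3, 11, 2, 6, 7, 9, 15, 4, 13, 14, 5, 0, 12] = (0 10 4 11 13 5 2 8 9 15 12 14)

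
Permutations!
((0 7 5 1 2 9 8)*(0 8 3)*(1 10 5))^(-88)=((0 7 1 2 9 3)(5 10))^(-88)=(10)(0 1 9)(2 3 7)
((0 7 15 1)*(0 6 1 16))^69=(0 7 15 16)(1 6)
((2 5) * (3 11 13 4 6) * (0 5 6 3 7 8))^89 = ((0 5 2 6 7 8)(3 11 13 4))^89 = (0 8 7 6 2 5)(3 11 13 4)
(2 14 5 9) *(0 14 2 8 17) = (0 14 5 9 8 17) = [14, 1, 2, 3, 4, 9, 6, 7, 17, 8, 10, 11, 12, 13, 5, 15, 16, 0]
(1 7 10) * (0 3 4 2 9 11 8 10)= (0 3 4 2 9 11 8 10 1 7)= [3, 7, 9, 4, 2, 5, 6, 0, 10, 11, 1, 8]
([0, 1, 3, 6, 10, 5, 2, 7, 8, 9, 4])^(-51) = (4 10)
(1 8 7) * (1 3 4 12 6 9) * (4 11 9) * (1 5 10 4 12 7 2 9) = (1 8 2 9 5 10 4 7 3 11)(6 12) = [0, 8, 9, 11, 7, 10, 12, 3, 2, 5, 4, 1, 6]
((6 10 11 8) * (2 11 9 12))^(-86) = ((2 11 8 6 10 9 12))^(-86) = (2 9 6 11 12 10 8)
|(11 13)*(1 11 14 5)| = 5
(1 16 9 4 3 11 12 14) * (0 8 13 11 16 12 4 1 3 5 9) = [8, 12, 2, 16, 5, 9, 6, 7, 13, 1, 10, 4, 14, 11, 3, 15, 0] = (0 8 13 11 4 5 9 1 12 14 3 16)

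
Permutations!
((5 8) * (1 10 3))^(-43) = ((1 10 3)(5 8))^(-43) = (1 3 10)(5 8)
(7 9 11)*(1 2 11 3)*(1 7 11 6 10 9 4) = (11)(1 2 6 10 9 3 7 4) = [0, 2, 6, 7, 1, 5, 10, 4, 8, 3, 9, 11]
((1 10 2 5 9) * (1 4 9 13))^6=(1 10 2 5 13)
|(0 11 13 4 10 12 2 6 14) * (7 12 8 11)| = |(0 7 12 2 6 14)(4 10 8 11 13)| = 30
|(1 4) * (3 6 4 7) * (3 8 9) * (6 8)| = 12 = |(1 7 6 4)(3 8 9)|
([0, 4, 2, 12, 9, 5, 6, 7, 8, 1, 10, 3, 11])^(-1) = (1 9 4)(3 11 12)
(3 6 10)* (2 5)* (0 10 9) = (0 10 3 6 9)(2 5) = [10, 1, 5, 6, 4, 2, 9, 7, 8, 0, 3]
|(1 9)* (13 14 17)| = 6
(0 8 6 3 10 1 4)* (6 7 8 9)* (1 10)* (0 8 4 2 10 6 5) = (0 9 5)(1 2 10 6 3)(4 8 7) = [9, 2, 10, 1, 8, 0, 3, 4, 7, 5, 6]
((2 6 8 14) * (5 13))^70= (2 8)(6 14)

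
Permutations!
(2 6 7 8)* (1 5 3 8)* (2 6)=[0, 5, 2, 8, 4, 3, 7, 1, 6]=(1 5 3 8 6 7)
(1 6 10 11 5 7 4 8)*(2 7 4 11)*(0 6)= [6, 0, 7, 3, 8, 4, 10, 11, 1, 9, 2, 5]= (0 6 10 2 7 11 5 4 8 1)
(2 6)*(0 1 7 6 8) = (0 1 7 6 2 8) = [1, 7, 8, 3, 4, 5, 2, 6, 0]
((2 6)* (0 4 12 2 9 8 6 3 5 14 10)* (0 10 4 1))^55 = (0 1)(2 3 5 14 4 12)(6 9 8)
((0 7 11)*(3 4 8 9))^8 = ((0 7 11)(3 4 8 9))^8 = (0 11 7)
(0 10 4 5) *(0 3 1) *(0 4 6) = [10, 4, 2, 1, 5, 3, 0, 7, 8, 9, 6] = (0 10 6)(1 4 5 3)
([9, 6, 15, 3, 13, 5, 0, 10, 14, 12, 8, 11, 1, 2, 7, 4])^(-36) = (15)(0 6 1 12 9)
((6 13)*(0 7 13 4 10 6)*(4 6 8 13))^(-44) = (0 8 4)(7 13 10) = ((0 7 4 10 8 13))^(-44)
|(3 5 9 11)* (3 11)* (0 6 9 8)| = 6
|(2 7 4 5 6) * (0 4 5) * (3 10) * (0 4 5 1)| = 6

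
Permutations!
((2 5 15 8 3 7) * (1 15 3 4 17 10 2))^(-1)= (1 7 3 5 2 10 17 4 8 15)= ((1 15 8 4 17 10 2 5 3 7))^(-1)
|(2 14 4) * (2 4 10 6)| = 4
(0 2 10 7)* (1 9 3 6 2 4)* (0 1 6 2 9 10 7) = (0 4 6 9 3 2 7 1 10) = [4, 10, 7, 2, 6, 5, 9, 1, 8, 3, 0]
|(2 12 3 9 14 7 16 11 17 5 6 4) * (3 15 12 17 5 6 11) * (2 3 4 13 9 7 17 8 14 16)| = 22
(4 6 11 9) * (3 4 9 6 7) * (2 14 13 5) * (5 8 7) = (2 14 13 8 7 3 4 5)(6 11) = [0, 1, 14, 4, 5, 2, 11, 3, 7, 9, 10, 6, 12, 8, 13]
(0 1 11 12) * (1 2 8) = (0 2 8 1 11 12) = [2, 11, 8, 3, 4, 5, 6, 7, 1, 9, 10, 12, 0]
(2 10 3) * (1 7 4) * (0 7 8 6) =(0 7 4 1 8 6)(2 10 3) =[7, 8, 10, 2, 1, 5, 0, 4, 6, 9, 3]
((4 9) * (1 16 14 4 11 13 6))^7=(1 6 13 11 9 4 14 16)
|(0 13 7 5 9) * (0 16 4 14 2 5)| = |(0 13 7)(2 5 9 16 4 14)| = 6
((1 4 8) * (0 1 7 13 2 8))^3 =(2 13 7 8)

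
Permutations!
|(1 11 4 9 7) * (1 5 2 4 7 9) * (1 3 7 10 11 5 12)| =|(1 5 2 4 3 7 12)(10 11)| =14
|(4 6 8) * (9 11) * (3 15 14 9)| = |(3 15 14 9 11)(4 6 8)| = 15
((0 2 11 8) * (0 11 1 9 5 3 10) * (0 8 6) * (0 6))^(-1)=(0 11 8 10 3 5 9 1 2)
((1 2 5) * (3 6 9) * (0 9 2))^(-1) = (0 1 5 2 6 3 9)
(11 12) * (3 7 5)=[0, 1, 2, 7, 4, 3, 6, 5, 8, 9, 10, 12, 11]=(3 7 5)(11 12)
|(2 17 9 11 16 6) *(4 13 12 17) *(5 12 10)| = |(2 4 13 10 5 12 17 9 11 16 6)| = 11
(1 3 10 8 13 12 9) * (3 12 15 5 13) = [0, 12, 2, 10, 4, 13, 6, 7, 3, 1, 8, 11, 9, 15, 14, 5] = (1 12 9)(3 10 8)(5 13 15)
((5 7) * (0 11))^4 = ((0 11)(5 7))^4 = (11)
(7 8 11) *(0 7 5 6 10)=(0 7 8 11 5 6 10)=[7, 1, 2, 3, 4, 6, 10, 8, 11, 9, 0, 5]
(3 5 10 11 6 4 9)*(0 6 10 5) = (0 6 4 9 3)(10 11) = [6, 1, 2, 0, 9, 5, 4, 7, 8, 3, 11, 10]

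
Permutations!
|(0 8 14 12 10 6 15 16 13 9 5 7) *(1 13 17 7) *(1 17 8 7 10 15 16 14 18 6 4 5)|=|(0 7)(1 13 9)(4 5 17 10)(6 16 8 18)(12 15 14)|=12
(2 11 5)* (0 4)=(0 4)(2 11 5)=[4, 1, 11, 3, 0, 2, 6, 7, 8, 9, 10, 5]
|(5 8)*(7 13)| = |(5 8)(7 13)| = 2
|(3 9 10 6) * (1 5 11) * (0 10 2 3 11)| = 6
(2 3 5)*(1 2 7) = (1 2 3 5 7) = [0, 2, 3, 5, 4, 7, 6, 1]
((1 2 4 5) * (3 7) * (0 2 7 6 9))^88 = (0 6 7 5 2 9 3 1 4)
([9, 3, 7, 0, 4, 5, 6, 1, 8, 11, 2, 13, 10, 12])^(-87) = [13, 9, 3, 11, 4, 5, 6, 0, 8, 12, 1, 10, 7, 2]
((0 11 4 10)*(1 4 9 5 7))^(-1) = ((0 11 9 5 7 1 4 10))^(-1) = (0 10 4 1 7 5 9 11)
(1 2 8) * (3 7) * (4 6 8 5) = (1 2 5 4 6 8)(3 7) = [0, 2, 5, 7, 6, 4, 8, 3, 1]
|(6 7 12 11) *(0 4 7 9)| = |(0 4 7 12 11 6 9)| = 7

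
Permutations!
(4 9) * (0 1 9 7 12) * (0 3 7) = (0 1 9 4)(3 7 12) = [1, 9, 2, 7, 0, 5, 6, 12, 8, 4, 10, 11, 3]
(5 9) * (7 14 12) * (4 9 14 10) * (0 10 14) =(0 10 4 9 5)(7 14 12) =[10, 1, 2, 3, 9, 0, 6, 14, 8, 5, 4, 11, 7, 13, 12]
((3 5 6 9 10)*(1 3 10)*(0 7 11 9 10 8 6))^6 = (0 5 3 1 9 11 7) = ((0 7 11 9 1 3 5)(6 10 8))^6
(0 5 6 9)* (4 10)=(0 5 6 9)(4 10)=[5, 1, 2, 3, 10, 6, 9, 7, 8, 0, 4]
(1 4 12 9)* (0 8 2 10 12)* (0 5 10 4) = (0 8 2 4 5 10 12 9 1) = [8, 0, 4, 3, 5, 10, 6, 7, 2, 1, 12, 11, 9]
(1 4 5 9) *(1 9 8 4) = (9)(4 5 8) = [0, 1, 2, 3, 5, 8, 6, 7, 4, 9]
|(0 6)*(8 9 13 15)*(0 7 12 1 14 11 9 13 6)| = |(1 14 11 9 6 7 12)(8 13 15)| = 21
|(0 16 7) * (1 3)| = 6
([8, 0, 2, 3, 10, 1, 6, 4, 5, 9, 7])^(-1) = [1, 5, 2, 3, 7, 8, 6, 10, 0, 9, 4]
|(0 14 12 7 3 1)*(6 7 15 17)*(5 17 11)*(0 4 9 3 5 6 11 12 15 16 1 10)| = |(0 14 15 12 16 1 4 9 3 10)(5 17 11 6 7)| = 10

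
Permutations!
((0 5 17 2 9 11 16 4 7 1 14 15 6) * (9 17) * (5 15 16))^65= ((0 15 6)(1 14 16 4 7)(2 17)(5 9 11))^65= (0 6 15)(2 17)(5 11 9)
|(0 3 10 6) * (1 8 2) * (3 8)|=7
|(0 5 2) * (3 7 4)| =3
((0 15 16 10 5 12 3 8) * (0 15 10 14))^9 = ((0 10 5 12 3 8 15 16 14))^9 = (16)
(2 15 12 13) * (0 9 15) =(0 9 15 12 13 2) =[9, 1, 0, 3, 4, 5, 6, 7, 8, 15, 10, 11, 13, 2, 14, 12]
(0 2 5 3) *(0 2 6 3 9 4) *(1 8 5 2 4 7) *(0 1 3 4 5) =[6, 8, 2, 5, 1, 9, 4, 3, 0, 7] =(0 6 4 1 8)(3 5 9 7)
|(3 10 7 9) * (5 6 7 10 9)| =|(10)(3 9)(5 6 7)| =6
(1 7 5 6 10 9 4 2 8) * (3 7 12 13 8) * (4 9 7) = [0, 12, 3, 4, 2, 6, 10, 5, 1, 9, 7, 11, 13, 8] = (1 12 13 8)(2 3 4)(5 6 10 7)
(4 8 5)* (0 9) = (0 9)(4 8 5) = [9, 1, 2, 3, 8, 4, 6, 7, 5, 0]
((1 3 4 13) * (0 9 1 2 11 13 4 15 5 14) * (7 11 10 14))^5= (0 5 10 3 13 9 7 14 15 2 1 11)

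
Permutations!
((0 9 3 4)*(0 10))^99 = (0 10 4 3 9) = ((0 9 3 4 10))^99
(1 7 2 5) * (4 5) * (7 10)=(1 10 7 2 4 5)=[0, 10, 4, 3, 5, 1, 6, 2, 8, 9, 7]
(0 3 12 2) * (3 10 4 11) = (0 10 4 11 3 12 2) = [10, 1, 0, 12, 11, 5, 6, 7, 8, 9, 4, 3, 2]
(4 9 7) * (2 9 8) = (2 9 7 4 8) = [0, 1, 9, 3, 8, 5, 6, 4, 2, 7]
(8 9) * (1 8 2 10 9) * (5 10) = (1 8)(2 5 10 9) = [0, 8, 5, 3, 4, 10, 6, 7, 1, 2, 9]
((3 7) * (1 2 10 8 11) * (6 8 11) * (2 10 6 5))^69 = ((1 10 11)(2 6 8 5)(3 7))^69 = (11)(2 6 8 5)(3 7)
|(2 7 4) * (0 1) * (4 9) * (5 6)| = 4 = |(0 1)(2 7 9 4)(5 6)|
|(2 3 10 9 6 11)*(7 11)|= |(2 3 10 9 6 7 11)|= 7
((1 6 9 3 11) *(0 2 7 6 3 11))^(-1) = (0 3 1 11 9 6 7 2)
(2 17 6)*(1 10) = (1 10)(2 17 6) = [0, 10, 17, 3, 4, 5, 2, 7, 8, 9, 1, 11, 12, 13, 14, 15, 16, 6]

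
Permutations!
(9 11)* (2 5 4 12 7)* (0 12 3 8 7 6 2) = (0 12 6 2 5 4 3 8 7)(9 11) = [12, 1, 5, 8, 3, 4, 2, 0, 7, 11, 10, 9, 6]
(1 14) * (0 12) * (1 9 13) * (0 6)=(0 12 6)(1 14 9 13)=[12, 14, 2, 3, 4, 5, 0, 7, 8, 13, 10, 11, 6, 1, 9]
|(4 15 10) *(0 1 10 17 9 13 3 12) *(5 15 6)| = |(0 1 10 4 6 5 15 17 9 13 3 12)| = 12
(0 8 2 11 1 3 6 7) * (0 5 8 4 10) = (0 4 10)(1 3 6 7 5 8 2 11) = [4, 3, 11, 6, 10, 8, 7, 5, 2, 9, 0, 1]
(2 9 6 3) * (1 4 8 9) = (1 4 8 9 6 3 2) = [0, 4, 1, 2, 8, 5, 3, 7, 9, 6]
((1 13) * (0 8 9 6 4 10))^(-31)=(0 10 4 6 9 8)(1 13)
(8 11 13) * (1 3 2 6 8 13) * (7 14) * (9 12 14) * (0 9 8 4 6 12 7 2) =(0 9 7 8 11 1 3)(2 12 14)(4 6) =[9, 3, 12, 0, 6, 5, 4, 8, 11, 7, 10, 1, 14, 13, 2]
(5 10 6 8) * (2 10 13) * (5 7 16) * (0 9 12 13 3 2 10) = (0 9 12 13 10 6 8 7 16 5 3 2) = [9, 1, 0, 2, 4, 3, 8, 16, 7, 12, 6, 11, 13, 10, 14, 15, 5]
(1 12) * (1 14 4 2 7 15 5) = (1 12 14 4 2 7 15 5) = [0, 12, 7, 3, 2, 1, 6, 15, 8, 9, 10, 11, 14, 13, 4, 5]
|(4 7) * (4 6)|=3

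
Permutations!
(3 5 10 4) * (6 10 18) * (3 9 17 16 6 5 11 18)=(3 11 18 5)(4 9 17 16 6 10)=[0, 1, 2, 11, 9, 3, 10, 7, 8, 17, 4, 18, 12, 13, 14, 15, 6, 16, 5]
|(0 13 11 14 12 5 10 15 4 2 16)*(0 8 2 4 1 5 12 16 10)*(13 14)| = 18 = |(0 14 16 8 2 10 15 1 5)(11 13)|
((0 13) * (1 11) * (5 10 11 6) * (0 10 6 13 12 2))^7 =(0 12 2)(1 11 10 13)(5 6)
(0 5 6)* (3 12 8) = [5, 1, 2, 12, 4, 6, 0, 7, 3, 9, 10, 11, 8] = (0 5 6)(3 12 8)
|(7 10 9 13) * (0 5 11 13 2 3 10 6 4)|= |(0 5 11 13 7 6 4)(2 3 10 9)|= 28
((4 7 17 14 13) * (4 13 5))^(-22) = (4 14 7 5 17)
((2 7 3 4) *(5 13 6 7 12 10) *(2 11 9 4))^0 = ((2 12 10 5 13 6 7 3)(4 11 9))^0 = (13)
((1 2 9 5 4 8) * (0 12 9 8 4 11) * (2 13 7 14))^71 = (0 12 9 5 11)(1 8 2 14 7 13) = ((0 12 9 5 11)(1 13 7 14 2 8))^71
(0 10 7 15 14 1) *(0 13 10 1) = (0 1 13 10 7 15 14) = [1, 13, 2, 3, 4, 5, 6, 15, 8, 9, 7, 11, 12, 10, 0, 14]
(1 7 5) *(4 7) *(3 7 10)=(1 4 10 3 7 5)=[0, 4, 2, 7, 10, 1, 6, 5, 8, 9, 3]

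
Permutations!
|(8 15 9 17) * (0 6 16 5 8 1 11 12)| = 11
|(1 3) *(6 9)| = 2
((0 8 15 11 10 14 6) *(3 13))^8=((0 8 15 11 10 14 6)(3 13))^8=(0 8 15 11 10 14 6)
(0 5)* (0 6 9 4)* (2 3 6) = (0 5 2 3 6 9 4) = [5, 1, 3, 6, 0, 2, 9, 7, 8, 4]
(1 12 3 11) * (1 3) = (1 12)(3 11) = [0, 12, 2, 11, 4, 5, 6, 7, 8, 9, 10, 3, 1]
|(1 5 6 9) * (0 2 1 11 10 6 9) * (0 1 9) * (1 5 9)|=8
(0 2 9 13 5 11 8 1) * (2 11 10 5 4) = (0 11 8 1)(2 9 13 4)(5 10) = [11, 0, 9, 3, 2, 10, 6, 7, 1, 13, 5, 8, 12, 4]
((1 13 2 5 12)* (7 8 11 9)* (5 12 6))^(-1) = ((1 13 2 12)(5 6)(7 8 11 9))^(-1) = (1 12 2 13)(5 6)(7 9 11 8)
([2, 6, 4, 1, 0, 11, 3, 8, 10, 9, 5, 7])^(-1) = (0 4 2)(1 3 6)(5 10 8 7 11)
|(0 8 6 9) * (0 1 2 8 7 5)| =15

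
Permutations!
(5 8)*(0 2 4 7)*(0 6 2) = (2 4 7 6)(5 8) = [0, 1, 4, 3, 7, 8, 2, 6, 5]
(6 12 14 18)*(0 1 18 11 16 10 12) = [1, 18, 2, 3, 4, 5, 0, 7, 8, 9, 12, 16, 14, 13, 11, 15, 10, 17, 6] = (0 1 18 6)(10 12 14 11 16)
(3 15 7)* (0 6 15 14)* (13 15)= (0 6 13 15 7 3 14)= [6, 1, 2, 14, 4, 5, 13, 3, 8, 9, 10, 11, 12, 15, 0, 7]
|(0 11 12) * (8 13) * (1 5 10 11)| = |(0 1 5 10 11 12)(8 13)| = 6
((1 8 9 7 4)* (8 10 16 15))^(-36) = (1 8)(4 15)(7 16)(9 10) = ((1 10 16 15 8 9 7 4))^(-36)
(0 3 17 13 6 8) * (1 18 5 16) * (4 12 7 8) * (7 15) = (0 3 17 13 6 4 12 15 7 8)(1 18 5 16) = [3, 18, 2, 17, 12, 16, 4, 8, 0, 9, 10, 11, 15, 6, 14, 7, 1, 13, 5]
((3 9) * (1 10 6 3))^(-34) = (1 10 6 3 9)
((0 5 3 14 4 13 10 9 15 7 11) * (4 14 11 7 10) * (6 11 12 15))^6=(0 9 12)(3 11 10)(5 6 15)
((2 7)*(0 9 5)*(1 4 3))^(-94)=((0 9 5)(1 4 3)(2 7))^(-94)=(0 5 9)(1 3 4)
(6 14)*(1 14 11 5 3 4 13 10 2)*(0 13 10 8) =(0 13 8)(1 14 6 11 5 3 4 10 2) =[13, 14, 1, 4, 10, 3, 11, 7, 0, 9, 2, 5, 12, 8, 6]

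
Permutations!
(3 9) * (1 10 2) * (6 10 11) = (1 11 6 10 2)(3 9) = [0, 11, 1, 9, 4, 5, 10, 7, 8, 3, 2, 6]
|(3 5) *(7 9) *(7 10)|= 6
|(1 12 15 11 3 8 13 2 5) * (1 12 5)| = 9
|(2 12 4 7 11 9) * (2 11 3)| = 10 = |(2 12 4 7 3)(9 11)|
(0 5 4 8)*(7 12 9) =(0 5 4 8)(7 12 9) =[5, 1, 2, 3, 8, 4, 6, 12, 0, 7, 10, 11, 9]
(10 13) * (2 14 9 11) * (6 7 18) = [0, 1, 14, 3, 4, 5, 7, 18, 8, 11, 13, 2, 12, 10, 9, 15, 16, 17, 6] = (2 14 9 11)(6 7 18)(10 13)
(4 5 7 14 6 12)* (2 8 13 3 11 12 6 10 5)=(2 8 13 3 11 12 4)(5 7 14 10)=[0, 1, 8, 11, 2, 7, 6, 14, 13, 9, 5, 12, 4, 3, 10]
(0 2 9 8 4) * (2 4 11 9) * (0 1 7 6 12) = (0 4 1 7 6 12)(8 11 9) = [4, 7, 2, 3, 1, 5, 12, 6, 11, 8, 10, 9, 0]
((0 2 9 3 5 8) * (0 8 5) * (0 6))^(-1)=(0 6 3 9 2)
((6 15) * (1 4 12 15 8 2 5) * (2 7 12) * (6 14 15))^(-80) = (15)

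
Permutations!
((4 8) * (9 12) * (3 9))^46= (3 9 12)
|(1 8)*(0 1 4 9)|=5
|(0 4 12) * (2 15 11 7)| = |(0 4 12)(2 15 11 7)| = 12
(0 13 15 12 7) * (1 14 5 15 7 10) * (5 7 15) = (0 13 15 12 10 1 14 7) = [13, 14, 2, 3, 4, 5, 6, 0, 8, 9, 1, 11, 10, 15, 7, 12]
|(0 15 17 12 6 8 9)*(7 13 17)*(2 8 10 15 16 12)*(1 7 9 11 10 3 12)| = 12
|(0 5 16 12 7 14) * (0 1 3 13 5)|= |(1 3 13 5 16 12 7 14)|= 8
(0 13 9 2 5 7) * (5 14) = (0 13 9 2 14 5 7) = [13, 1, 14, 3, 4, 7, 6, 0, 8, 2, 10, 11, 12, 9, 5]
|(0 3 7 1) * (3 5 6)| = |(0 5 6 3 7 1)| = 6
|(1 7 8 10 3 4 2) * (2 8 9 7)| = 4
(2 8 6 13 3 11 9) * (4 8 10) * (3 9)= (2 10 4 8 6 13 9)(3 11)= [0, 1, 10, 11, 8, 5, 13, 7, 6, 2, 4, 3, 12, 9]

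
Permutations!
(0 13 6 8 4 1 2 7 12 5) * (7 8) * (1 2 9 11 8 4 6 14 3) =(0 13 14 3 1 9 11 8 6 7 12 5)(2 4) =[13, 9, 4, 1, 2, 0, 7, 12, 6, 11, 10, 8, 5, 14, 3]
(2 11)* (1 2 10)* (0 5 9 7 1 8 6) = (0 5 9 7 1 2 11 10 8 6) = [5, 2, 11, 3, 4, 9, 0, 1, 6, 7, 8, 10]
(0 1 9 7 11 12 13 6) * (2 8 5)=(0 1 9 7 11 12 13 6)(2 8 5)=[1, 9, 8, 3, 4, 2, 0, 11, 5, 7, 10, 12, 13, 6]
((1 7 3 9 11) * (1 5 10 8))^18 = ((1 7 3 9 11 5 10 8))^18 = (1 3 11 10)(5 8 7 9)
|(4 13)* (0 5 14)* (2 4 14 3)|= |(0 5 3 2 4 13 14)|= 7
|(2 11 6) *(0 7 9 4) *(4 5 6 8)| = |(0 7 9 5 6 2 11 8 4)| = 9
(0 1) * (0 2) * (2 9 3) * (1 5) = (0 5 1 9 3 2) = [5, 9, 0, 2, 4, 1, 6, 7, 8, 3]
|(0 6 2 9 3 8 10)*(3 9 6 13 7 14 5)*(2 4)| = 24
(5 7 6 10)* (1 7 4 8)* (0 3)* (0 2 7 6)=(0 3 2 7)(1 6 10 5 4 8)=[3, 6, 7, 2, 8, 4, 10, 0, 1, 9, 5]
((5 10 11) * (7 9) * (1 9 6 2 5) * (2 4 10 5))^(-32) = (1 6 11 7 10 9 4)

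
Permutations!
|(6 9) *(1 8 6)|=4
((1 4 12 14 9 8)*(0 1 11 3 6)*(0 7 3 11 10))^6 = (0 8 14 4)(1 10 9 12)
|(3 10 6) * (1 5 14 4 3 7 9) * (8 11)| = 18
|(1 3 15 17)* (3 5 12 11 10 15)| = 7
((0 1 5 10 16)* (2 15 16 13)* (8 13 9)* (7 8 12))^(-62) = (0 15 13 7 9 5)(1 16 2 8 12 10)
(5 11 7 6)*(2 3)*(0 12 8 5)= (0 12 8 5 11 7 6)(2 3)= [12, 1, 3, 2, 4, 11, 0, 6, 5, 9, 10, 7, 8]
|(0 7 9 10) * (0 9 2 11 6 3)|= 6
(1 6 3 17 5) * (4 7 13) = (1 6 3 17 5)(4 7 13) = [0, 6, 2, 17, 7, 1, 3, 13, 8, 9, 10, 11, 12, 4, 14, 15, 16, 5]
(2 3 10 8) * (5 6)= (2 3 10 8)(5 6)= [0, 1, 3, 10, 4, 6, 5, 7, 2, 9, 8]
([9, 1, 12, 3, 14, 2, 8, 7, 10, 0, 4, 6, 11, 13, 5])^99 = (14)(0 9)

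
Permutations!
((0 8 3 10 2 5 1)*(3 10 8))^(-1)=((0 3 8 10 2 5 1))^(-1)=(0 1 5 2 10 8 3)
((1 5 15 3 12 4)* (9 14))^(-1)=(1 4 12 3 15 5)(9 14)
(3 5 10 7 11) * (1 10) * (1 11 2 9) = (1 10 7 2 9)(3 5 11) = [0, 10, 9, 5, 4, 11, 6, 2, 8, 1, 7, 3]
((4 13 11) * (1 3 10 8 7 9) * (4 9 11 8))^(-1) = ((1 3 10 4 13 8 7 11 9))^(-1) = (1 9 11 7 8 13 4 10 3)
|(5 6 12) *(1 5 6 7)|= 6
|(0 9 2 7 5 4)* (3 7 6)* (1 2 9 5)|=15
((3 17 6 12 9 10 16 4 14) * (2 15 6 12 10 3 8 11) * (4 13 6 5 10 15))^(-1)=((2 4 14 8 11)(3 17 12 9)(5 10 16 13 6 15))^(-1)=(2 11 8 14 4)(3 9 12 17)(5 15 6 13 16 10)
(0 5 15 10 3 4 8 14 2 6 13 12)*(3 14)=(0 5 15 10 14 2 6 13 12)(3 4 8)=[5, 1, 6, 4, 8, 15, 13, 7, 3, 9, 14, 11, 0, 12, 2, 10]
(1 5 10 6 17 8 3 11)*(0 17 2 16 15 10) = [17, 5, 16, 11, 4, 0, 2, 7, 3, 9, 6, 1, 12, 13, 14, 10, 15, 8] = (0 17 8 3 11 1 5)(2 16 15 10 6)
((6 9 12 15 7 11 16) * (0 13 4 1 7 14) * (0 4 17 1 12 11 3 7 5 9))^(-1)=(0 6 16 11 9 5 1 17 13)(3 7)(4 14 15 12)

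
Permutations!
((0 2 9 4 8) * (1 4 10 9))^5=((0 2 1 4 8)(9 10))^5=(9 10)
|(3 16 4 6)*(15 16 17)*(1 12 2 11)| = |(1 12 2 11)(3 17 15 16 4 6)| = 12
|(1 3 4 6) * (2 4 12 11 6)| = 10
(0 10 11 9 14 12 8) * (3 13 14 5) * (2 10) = (0 2 10 11 9 5 3 13 14 12 8) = [2, 1, 10, 13, 4, 3, 6, 7, 0, 5, 11, 9, 8, 14, 12]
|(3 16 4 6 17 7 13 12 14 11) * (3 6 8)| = 28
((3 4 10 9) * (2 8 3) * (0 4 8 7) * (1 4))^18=(0 9 1 2 4 7 10)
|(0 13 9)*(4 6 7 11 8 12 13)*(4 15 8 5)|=|(0 15 8 12 13 9)(4 6 7 11 5)|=30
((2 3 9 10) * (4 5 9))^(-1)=((2 3 4 5 9 10))^(-1)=(2 10 9 5 4 3)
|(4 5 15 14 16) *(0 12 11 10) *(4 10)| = 9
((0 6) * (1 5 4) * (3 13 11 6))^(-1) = (0 6 11 13 3)(1 4 5)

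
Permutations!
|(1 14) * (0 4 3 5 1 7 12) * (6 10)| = |(0 4 3 5 1 14 7 12)(6 10)| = 8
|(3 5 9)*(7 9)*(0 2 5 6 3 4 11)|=|(0 2 5 7 9 4 11)(3 6)|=14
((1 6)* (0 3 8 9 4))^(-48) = (0 8 4 3 9)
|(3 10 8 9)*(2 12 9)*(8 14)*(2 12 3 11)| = 8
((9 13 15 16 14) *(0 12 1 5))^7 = (0 5 1 12)(9 15 14 13 16)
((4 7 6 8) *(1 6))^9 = (1 7 4 8 6)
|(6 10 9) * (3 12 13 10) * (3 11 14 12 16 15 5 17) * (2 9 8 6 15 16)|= 42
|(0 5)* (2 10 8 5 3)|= |(0 3 2 10 8 5)|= 6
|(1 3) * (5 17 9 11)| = 4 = |(1 3)(5 17 9 11)|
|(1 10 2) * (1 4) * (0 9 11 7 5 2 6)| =|(0 9 11 7 5 2 4 1 10 6)| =10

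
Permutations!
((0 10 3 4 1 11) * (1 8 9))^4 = ((0 10 3 4 8 9 1 11))^4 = (0 8)(1 3)(4 11)(9 10)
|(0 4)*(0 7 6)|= 4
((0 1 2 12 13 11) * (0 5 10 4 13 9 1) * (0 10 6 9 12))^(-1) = ((0 10 4 13 11 5 6 9 1 2))^(-1) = (0 2 1 9 6 5 11 13 4 10)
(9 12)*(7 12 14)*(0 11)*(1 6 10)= (0 11)(1 6 10)(7 12 9 14)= [11, 6, 2, 3, 4, 5, 10, 12, 8, 14, 1, 0, 9, 13, 7]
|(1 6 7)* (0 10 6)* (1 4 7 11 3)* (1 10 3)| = 6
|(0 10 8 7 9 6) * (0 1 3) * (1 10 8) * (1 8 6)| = 8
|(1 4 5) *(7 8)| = 6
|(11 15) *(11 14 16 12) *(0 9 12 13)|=8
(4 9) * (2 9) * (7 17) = (2 9 4)(7 17) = [0, 1, 9, 3, 2, 5, 6, 17, 8, 4, 10, 11, 12, 13, 14, 15, 16, 7]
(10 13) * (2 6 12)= (2 6 12)(10 13)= [0, 1, 6, 3, 4, 5, 12, 7, 8, 9, 13, 11, 2, 10]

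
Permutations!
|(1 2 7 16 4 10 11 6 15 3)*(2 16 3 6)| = 8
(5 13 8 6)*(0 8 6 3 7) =[8, 1, 2, 7, 4, 13, 5, 0, 3, 9, 10, 11, 12, 6] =(0 8 3 7)(5 13 6)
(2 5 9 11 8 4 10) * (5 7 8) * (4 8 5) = (2 7 5 9 11 4 10) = [0, 1, 7, 3, 10, 9, 6, 5, 8, 11, 2, 4]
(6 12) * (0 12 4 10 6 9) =(0 12 9)(4 10 6) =[12, 1, 2, 3, 10, 5, 4, 7, 8, 0, 6, 11, 9]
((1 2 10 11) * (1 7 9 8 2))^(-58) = ((2 10 11 7 9 8))^(-58) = (2 11 9)(7 8 10)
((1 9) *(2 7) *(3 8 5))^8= (9)(3 5 8)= ((1 9)(2 7)(3 8 5))^8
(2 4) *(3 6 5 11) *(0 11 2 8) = (0 11 3 6 5 2 4 8) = [11, 1, 4, 6, 8, 2, 5, 7, 0, 9, 10, 3]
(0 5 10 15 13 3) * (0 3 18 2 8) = [5, 1, 8, 3, 4, 10, 6, 7, 0, 9, 15, 11, 12, 18, 14, 13, 16, 17, 2] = (0 5 10 15 13 18 2 8)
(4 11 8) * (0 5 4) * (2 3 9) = (0 5 4 11 8)(2 3 9) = [5, 1, 3, 9, 11, 4, 6, 7, 0, 2, 10, 8]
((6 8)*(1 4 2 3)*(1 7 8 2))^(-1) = (1 4)(2 6 8 7 3)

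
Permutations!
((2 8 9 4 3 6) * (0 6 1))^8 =((0 6 2 8 9 4 3 1))^8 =(9)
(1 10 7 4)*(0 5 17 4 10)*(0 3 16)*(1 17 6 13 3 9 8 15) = (0 5 6 13 3 16)(1 9 8 15)(4 17)(7 10) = [5, 9, 2, 16, 17, 6, 13, 10, 15, 8, 7, 11, 12, 3, 14, 1, 0, 4]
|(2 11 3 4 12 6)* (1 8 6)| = 8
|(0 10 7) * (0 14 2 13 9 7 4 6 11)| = 5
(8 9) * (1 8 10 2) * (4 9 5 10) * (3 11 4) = (1 8 5 10 2)(3 11 4 9) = [0, 8, 1, 11, 9, 10, 6, 7, 5, 3, 2, 4]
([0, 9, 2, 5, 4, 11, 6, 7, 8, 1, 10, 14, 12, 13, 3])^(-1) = [0, 9, 2, 14, 4, 3, 6, 7, 8, 1, 10, 5, 12, 13, 11]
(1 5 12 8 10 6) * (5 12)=(1 12 8 10 6)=[0, 12, 2, 3, 4, 5, 1, 7, 10, 9, 6, 11, 8]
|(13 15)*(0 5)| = |(0 5)(13 15)| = 2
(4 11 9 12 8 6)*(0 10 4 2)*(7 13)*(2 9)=[10, 1, 0, 3, 11, 5, 9, 13, 6, 12, 4, 2, 8, 7]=(0 10 4 11 2)(6 9 12 8)(7 13)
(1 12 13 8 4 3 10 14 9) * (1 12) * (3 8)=[0, 1, 2, 10, 8, 5, 6, 7, 4, 12, 14, 11, 13, 3, 9]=(3 10 14 9 12 13)(4 8)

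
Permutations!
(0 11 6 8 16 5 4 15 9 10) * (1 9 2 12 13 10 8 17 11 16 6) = (0 16 5 4 15 2 12 13 10)(1 9 8 6 17 11) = [16, 9, 12, 3, 15, 4, 17, 7, 6, 8, 0, 1, 13, 10, 14, 2, 5, 11]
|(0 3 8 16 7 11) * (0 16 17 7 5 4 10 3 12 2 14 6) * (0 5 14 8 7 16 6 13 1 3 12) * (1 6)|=44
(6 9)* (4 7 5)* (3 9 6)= (3 9)(4 7 5)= [0, 1, 2, 9, 7, 4, 6, 5, 8, 3]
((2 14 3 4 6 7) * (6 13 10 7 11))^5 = (2 10 4 14 7 13 3)(6 11)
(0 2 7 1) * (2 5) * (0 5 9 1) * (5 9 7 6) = [7, 9, 6, 3, 4, 2, 5, 0, 8, 1] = (0 7)(1 9)(2 6 5)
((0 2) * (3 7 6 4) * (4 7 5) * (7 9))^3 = (9)(0 2)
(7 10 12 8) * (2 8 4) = [0, 1, 8, 3, 2, 5, 6, 10, 7, 9, 12, 11, 4] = (2 8 7 10 12 4)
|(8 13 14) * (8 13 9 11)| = 6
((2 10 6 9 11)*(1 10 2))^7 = (1 6 11 10 9) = ((1 10 6 9 11))^7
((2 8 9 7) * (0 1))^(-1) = (0 1)(2 7 9 8)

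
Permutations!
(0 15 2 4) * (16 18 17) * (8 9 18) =(0 15 2 4)(8 9 18 17 16) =[15, 1, 4, 3, 0, 5, 6, 7, 9, 18, 10, 11, 12, 13, 14, 2, 8, 16, 17]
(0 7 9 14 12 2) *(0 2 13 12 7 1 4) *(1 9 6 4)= (0 9 14 7 6 4)(12 13)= [9, 1, 2, 3, 0, 5, 4, 6, 8, 14, 10, 11, 13, 12, 7]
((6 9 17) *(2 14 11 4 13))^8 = (2 4 14 13 11)(6 17 9)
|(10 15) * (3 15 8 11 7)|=6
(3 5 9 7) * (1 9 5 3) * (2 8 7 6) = [0, 9, 8, 3, 4, 5, 2, 1, 7, 6] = (1 9 6 2 8 7)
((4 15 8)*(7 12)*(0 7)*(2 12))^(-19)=(0 7 2 12)(4 8 15)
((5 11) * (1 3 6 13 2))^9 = (1 2 13 6 3)(5 11)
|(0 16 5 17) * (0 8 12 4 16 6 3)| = |(0 6 3)(4 16 5 17 8 12)| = 6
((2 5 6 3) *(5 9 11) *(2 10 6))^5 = ((2 9 11 5)(3 10 6))^5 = (2 9 11 5)(3 6 10)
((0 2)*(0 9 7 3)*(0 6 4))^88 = (0 3 2 6 9 4 7)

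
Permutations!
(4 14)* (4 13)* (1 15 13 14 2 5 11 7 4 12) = [0, 15, 5, 3, 2, 11, 6, 4, 8, 9, 10, 7, 1, 12, 14, 13] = (1 15 13 12)(2 5 11 7 4)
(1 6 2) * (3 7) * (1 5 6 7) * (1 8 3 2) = [0, 7, 5, 8, 4, 6, 1, 2, 3] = (1 7 2 5 6)(3 8)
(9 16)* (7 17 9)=[0, 1, 2, 3, 4, 5, 6, 17, 8, 16, 10, 11, 12, 13, 14, 15, 7, 9]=(7 17 9 16)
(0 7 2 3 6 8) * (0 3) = [7, 1, 0, 6, 4, 5, 8, 2, 3] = (0 7 2)(3 6 8)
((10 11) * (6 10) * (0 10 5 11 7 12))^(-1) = (0 12 7 10)(5 6 11)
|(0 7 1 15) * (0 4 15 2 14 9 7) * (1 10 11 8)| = |(1 2 14 9 7 10 11 8)(4 15)| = 8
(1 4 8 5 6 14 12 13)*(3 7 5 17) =[0, 4, 2, 7, 8, 6, 14, 5, 17, 9, 10, 11, 13, 1, 12, 15, 16, 3] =(1 4 8 17 3 7 5 6 14 12 13)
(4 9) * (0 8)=[8, 1, 2, 3, 9, 5, 6, 7, 0, 4]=(0 8)(4 9)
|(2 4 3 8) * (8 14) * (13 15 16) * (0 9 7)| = 15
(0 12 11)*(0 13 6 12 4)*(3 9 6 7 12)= (0 4)(3 9 6)(7 12 11 13)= [4, 1, 2, 9, 0, 5, 3, 12, 8, 6, 10, 13, 11, 7]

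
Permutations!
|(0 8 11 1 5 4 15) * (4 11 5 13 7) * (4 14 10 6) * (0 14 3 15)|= |(0 8 5 11 1 13 7 3 15 14 10 6 4)|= 13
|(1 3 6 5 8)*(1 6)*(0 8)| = |(0 8 6 5)(1 3)| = 4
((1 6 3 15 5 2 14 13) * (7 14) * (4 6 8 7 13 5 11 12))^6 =(15)(1 13 2 5 14 7 8)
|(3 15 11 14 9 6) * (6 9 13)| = 6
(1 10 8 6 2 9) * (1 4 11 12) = [0, 10, 9, 3, 11, 5, 2, 7, 6, 4, 8, 12, 1] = (1 10 8 6 2 9 4 11 12)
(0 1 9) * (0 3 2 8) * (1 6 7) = (0 6 7 1 9 3 2 8) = [6, 9, 8, 2, 4, 5, 7, 1, 0, 3]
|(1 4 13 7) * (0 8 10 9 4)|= |(0 8 10 9 4 13 7 1)|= 8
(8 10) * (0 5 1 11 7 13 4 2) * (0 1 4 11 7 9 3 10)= [5, 7, 1, 10, 2, 4, 6, 13, 0, 3, 8, 9, 12, 11]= (0 5 4 2 1 7 13 11 9 3 10 8)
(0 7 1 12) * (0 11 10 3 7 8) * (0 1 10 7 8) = [0, 12, 2, 8, 4, 5, 6, 10, 1, 9, 3, 7, 11] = (1 12 11 7 10 3 8)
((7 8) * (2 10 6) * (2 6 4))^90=(10)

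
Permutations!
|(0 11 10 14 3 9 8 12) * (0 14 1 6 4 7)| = |(0 11 10 1 6 4 7)(3 9 8 12 14)| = 35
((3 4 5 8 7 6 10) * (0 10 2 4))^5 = ((0 10 3)(2 4 5 8 7 6))^5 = (0 3 10)(2 6 7 8 5 4)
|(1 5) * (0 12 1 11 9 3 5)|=12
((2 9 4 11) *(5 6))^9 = ((2 9 4 11)(5 6))^9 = (2 9 4 11)(5 6)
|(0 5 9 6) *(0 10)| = |(0 5 9 6 10)| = 5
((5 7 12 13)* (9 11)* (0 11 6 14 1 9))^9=((0 11)(1 9 6 14)(5 7 12 13))^9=(0 11)(1 9 6 14)(5 7 12 13)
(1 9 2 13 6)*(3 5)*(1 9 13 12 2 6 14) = (1 13 14)(2 12)(3 5)(6 9) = [0, 13, 12, 5, 4, 3, 9, 7, 8, 6, 10, 11, 2, 14, 1]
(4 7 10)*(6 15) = [0, 1, 2, 3, 7, 5, 15, 10, 8, 9, 4, 11, 12, 13, 14, 6] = (4 7 10)(6 15)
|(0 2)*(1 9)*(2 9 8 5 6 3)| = 8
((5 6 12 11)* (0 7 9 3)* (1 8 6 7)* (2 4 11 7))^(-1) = (0 3 9 7 12 6 8 1)(2 5 11 4)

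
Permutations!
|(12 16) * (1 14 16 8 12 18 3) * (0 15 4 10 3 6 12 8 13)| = |(0 15 4 10 3 1 14 16 18 6 12 13)| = 12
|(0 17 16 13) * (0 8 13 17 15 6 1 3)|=10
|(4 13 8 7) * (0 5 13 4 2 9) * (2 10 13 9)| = 12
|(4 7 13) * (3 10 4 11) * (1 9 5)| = |(1 9 5)(3 10 4 7 13 11)| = 6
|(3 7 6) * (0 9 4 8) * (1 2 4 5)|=21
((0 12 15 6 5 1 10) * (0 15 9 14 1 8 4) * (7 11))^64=((0 12 9 14 1 10 15 6 5 8 4)(7 11))^64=(0 8 6 10 14 12 4 5 15 1 9)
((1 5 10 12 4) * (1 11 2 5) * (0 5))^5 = (0 11 12 5 2 4 10)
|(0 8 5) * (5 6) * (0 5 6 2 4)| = |(0 8 2 4)| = 4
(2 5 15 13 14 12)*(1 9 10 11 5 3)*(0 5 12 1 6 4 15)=(0 5)(1 9 10 11 12 2 3 6 4 15 13 14)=[5, 9, 3, 6, 15, 0, 4, 7, 8, 10, 11, 12, 2, 14, 1, 13]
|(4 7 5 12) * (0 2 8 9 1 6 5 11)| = |(0 2 8 9 1 6 5 12 4 7 11)| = 11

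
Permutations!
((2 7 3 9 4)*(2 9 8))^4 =(9)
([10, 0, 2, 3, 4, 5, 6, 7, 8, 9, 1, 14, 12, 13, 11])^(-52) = [1, 10, 2, 3, 4, 5, 6, 7, 8, 9, 0, 11, 12, 13, 14]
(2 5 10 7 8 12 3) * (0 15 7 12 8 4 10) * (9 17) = [15, 1, 5, 2, 10, 0, 6, 4, 8, 17, 12, 11, 3, 13, 14, 7, 16, 9] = (0 15 7 4 10 12 3 2 5)(9 17)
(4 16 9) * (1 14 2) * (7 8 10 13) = (1 14 2)(4 16 9)(7 8 10 13) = [0, 14, 1, 3, 16, 5, 6, 8, 10, 4, 13, 11, 12, 7, 2, 15, 9]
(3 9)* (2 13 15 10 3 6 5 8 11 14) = [0, 1, 13, 9, 4, 8, 5, 7, 11, 6, 3, 14, 12, 15, 2, 10] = (2 13 15 10 3 9 6 5 8 11 14)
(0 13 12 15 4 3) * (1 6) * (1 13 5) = (0 5 1 6 13 12 15 4 3) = [5, 6, 2, 0, 3, 1, 13, 7, 8, 9, 10, 11, 15, 12, 14, 4]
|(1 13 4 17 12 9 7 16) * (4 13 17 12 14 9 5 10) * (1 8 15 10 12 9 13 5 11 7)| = |(1 17 14 13 5 12 11 7 16 8 15 10 4 9)| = 14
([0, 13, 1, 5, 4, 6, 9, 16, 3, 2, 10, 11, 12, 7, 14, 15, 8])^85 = (1 3)(2 8)(5 13)(6 7)(9 16)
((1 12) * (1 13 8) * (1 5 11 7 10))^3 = ((1 12 13 8 5 11 7 10))^3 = (1 8 7 12 5 10 13 11)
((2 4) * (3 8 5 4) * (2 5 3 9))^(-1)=(2 9)(3 8)(4 5)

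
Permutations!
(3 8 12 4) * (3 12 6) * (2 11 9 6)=(2 11 9 6 3 8)(4 12)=[0, 1, 11, 8, 12, 5, 3, 7, 2, 6, 10, 9, 4]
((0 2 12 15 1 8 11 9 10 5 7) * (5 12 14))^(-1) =(0 7 5 14 2)(1 15 12 10 9 11 8)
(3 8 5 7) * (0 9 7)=[9, 1, 2, 8, 4, 0, 6, 3, 5, 7]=(0 9 7 3 8 5)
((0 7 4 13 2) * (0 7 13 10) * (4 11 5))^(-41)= (0 10 4 5 11 7 2 13)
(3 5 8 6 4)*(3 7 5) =(4 7 5 8 6) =[0, 1, 2, 3, 7, 8, 4, 5, 6]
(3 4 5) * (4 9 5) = [0, 1, 2, 9, 4, 3, 6, 7, 8, 5] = (3 9 5)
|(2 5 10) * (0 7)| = |(0 7)(2 5 10)| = 6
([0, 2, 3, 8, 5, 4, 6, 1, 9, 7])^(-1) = [0, 7, 1, 2, 5, 4, 6, 9, 3, 8]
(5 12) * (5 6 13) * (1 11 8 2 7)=(1 11 8 2 7)(5 12 6 13)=[0, 11, 7, 3, 4, 12, 13, 1, 2, 9, 10, 8, 6, 5]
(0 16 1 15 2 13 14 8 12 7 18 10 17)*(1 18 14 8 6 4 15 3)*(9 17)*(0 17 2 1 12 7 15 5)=[16, 3, 13, 12, 5, 0, 4, 14, 7, 2, 9, 11, 15, 8, 6, 1, 18, 17, 10]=(0 16 18 10 9 2 13 8 7 14 6 4 5)(1 3 12 15)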